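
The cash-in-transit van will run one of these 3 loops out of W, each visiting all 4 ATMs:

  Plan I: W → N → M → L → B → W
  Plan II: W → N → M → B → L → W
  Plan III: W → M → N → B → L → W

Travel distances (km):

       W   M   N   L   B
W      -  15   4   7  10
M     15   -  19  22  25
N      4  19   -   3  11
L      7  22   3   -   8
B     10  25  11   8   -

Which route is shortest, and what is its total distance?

Plan I: 4 + 19 + 22 + 8 + 10 = 63
Plan II: 4 + 19 + 25 + 8 + 7 = 63
Plan III: 15 + 19 + 11 + 8 + 7 = 60

60 km — Plan III is the shortest.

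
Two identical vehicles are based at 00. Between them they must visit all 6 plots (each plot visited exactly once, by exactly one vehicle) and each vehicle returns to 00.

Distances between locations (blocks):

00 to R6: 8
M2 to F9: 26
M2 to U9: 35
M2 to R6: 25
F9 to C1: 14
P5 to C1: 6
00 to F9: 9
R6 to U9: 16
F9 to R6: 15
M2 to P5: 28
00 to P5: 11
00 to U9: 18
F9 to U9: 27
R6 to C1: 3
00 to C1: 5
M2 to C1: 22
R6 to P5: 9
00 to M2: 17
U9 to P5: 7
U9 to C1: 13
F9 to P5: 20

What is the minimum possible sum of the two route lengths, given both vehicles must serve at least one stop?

There are 2^5 − 1 = 31 ways to divide the 6 stops into two non-empty groups. For each, the best each vehicle can do is its own shortest tour through its group:
  {M2} + {F9, R6, U9, P5, C1}: 34 + 58 = 92
  {F9} + {M2, R6, U9, P5, C1}: 18 + 76 = 94
  {M2, F9} + {R6, U9, P5, C1}: 52 + 42 = 94
  {R6} + {M2, F9, U9, P5, C1}: 16 + 88 = 104
  {M2, R6} + {F9, U9, P5, C1}: 50 + 54 = 104
  {F9, R6} + {M2, U9, P5, C1}: 32 + 70 = 102
  … (31 splits in total)
Best: vehicle 1 00 → M2 → 00 = 34; vehicle 2 00 → F9 → R6 → U9 → P5 → C1 → 00 = 58; combined 92.

92 blocks — the smallest possible combined total.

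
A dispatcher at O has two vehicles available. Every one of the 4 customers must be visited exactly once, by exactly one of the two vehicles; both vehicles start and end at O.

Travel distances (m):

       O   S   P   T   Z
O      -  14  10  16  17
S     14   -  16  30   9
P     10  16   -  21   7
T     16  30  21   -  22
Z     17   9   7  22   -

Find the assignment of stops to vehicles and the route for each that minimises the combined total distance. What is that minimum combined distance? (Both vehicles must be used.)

There are 2^3 − 1 = 7 ways to divide the 4 stops into two non-empty groups. For each, the best each vehicle can do is its own shortest tour through its group:
  {S} + {P, T, Z}: 28 + 55 = 83
  {P} + {S, T, Z}: 20 + 61 = 81
  {S, P} + {T, Z}: 40 + 55 = 95
  {T} + {S, P, Z}: 32 + 40 = 72
  {S, T} + {P, Z}: 60 + 34 = 94
  {P, T} + {S, Z}: 47 + 40 = 87
  … (7 splits in total)
Best: vehicle 1 O → T → O = 32; vehicle 2 O → S → Z → P → O = 40; combined 72.

72 m — the smallest possible combined total.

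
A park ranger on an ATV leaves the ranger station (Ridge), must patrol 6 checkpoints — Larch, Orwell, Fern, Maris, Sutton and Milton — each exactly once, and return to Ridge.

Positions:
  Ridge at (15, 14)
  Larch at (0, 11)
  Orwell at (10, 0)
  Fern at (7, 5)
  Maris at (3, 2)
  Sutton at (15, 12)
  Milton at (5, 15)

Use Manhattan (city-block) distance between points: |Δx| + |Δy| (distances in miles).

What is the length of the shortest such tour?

Ridge → Larch → Orwell → Fern → Maris → Sutton → Milton → Ridge: 18+21+8+7+22+13+11 = 100
Ridge → Larch → Orwell → Fern → Maris → Milton → Sutton → Ridge: 18+21+8+7+15+13+2 = 84
Ridge → Larch → Orwell → Fern → Sutton → Maris → Milton → Ridge: 18+21+8+15+22+15+11 = 110
Ridge → Larch → Orwell → Fern → Sutton → Milton → Maris → Ridge: 18+21+8+15+13+15+24 = 114
Ridge → Larch → Orwell → Fern → Milton → Maris → Sutton → Ridge: 18+21+8+12+15+22+2 = 98
Ridge → Larch → Orwell → Fern → Milton → Sutton → Maris → Ridge: 18+21+8+12+13+22+24 = 118
Ridge → Larch → Orwell → Maris → Fern → Sutton → Milton → Ridge: 18+21+9+7+15+13+11 = 94
Ridge → Larch → Orwell → Maris → Fern → Milton → Sutton → Ridge: 18+21+9+7+12+13+2 = 82
… (352 more)
Ridge → Sutton → Orwell → Fern → Maris → Larch → Milton → Ridge: 2+17+8+7+12+9+11 = 66  ← best
The minimum is 66.
One optimal route: Ridge → Sutton → Orwell → Fern → Maris → Larch → Milton → Ridge (or its reverse).

Shortest round trip = 66 miles.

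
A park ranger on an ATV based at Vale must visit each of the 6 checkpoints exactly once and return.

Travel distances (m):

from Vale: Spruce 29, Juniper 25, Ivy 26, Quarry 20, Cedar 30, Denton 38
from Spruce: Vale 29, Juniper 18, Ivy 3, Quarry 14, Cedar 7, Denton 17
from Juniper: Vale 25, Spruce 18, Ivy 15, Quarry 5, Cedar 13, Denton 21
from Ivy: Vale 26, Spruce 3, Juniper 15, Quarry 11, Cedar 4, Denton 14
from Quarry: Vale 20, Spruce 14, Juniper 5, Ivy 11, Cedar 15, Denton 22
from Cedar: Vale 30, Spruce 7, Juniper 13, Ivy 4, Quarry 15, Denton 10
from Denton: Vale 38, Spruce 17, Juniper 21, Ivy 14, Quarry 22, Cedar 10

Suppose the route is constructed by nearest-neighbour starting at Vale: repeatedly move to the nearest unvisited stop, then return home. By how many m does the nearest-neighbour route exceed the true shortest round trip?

The nearest-neighbour route is 8 m longer than optimal.

From Vale: Quarry=20, Juniper=25, Ivy=26, Spruce=29, Cedar=30, Denton=38 → choose Quarry (20).
From Quarry: Juniper=5, Ivy=11, Spruce=14, Cedar=15, Denton=22 → choose Juniper (5).
From Juniper: Cedar=13, Ivy=15, Spruce=18, Denton=21 → choose Cedar (13).
From Cedar: Ivy=4, Spruce=7, Denton=10 → choose Ivy (4).
From Ivy: Spruce=3, Denton=14 → choose Spruce (3).
From Spruce: Denton=17 → choose Denton (17).
NN route Vale → Quarry → Juniper → Cedar → Ivy → Spruce → Denton → Vale costs 100.
Optimal: Vale → Spruce → Ivy → Cedar → Denton → Juniper → Quarry → Vale costs 92 (by enumerating all 360 distinct tours).
Excess = 100 − 92 = 8.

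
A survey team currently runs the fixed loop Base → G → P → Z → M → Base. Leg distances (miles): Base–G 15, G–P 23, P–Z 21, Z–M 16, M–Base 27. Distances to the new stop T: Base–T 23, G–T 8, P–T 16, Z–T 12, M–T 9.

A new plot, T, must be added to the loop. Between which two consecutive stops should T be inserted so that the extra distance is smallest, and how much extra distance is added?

Minimum extra distance: 1 miles, inserting T between G and P.

Insertion cost between consecutive stops i–j is d(i,T) + d(T,j) − d(i,j):
  between Base and G: 23 + 8 − 15 = 16
  between G and P: 8 + 16 − 23 = 1
  between P and Z: 16 + 12 − 21 = 7
  between Z and M: 12 + 9 − 16 = 5
  between M and Base: 9 + 23 − 27 = 5
Cheapest insertion is between G and P, adding 1.
New total = 102 + 1 = 103.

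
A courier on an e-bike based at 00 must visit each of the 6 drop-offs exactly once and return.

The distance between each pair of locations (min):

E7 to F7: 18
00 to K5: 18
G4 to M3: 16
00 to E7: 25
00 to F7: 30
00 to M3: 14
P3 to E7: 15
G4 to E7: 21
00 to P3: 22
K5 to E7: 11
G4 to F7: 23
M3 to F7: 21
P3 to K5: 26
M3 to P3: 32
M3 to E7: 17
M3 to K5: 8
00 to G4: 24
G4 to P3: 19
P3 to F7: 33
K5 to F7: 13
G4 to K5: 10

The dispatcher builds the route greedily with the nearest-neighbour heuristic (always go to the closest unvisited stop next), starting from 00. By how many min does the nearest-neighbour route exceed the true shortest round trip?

Excess over optimum: 6 min.

00: M3=14, K5=18, P3=22, G4=24, E7=25, F7=30 ⇒ M3
M3: K5=8, G4=16, E7=17, F7=21, P3=32 ⇒ K5
K5: G4=10, E7=11, F7=13, P3=26 ⇒ G4
G4: P3=19, E7=21, F7=23 ⇒ P3
P3: E7=15, F7=33 ⇒ E7
E7: F7=18 ⇒ F7
NN route 00 → M3 → K5 → G4 → P3 → E7 → F7 → 00 costs 114.
Optimal: 00 → M3 → G4 → K5 → F7 → E7 → P3 → 00 costs 108 (by enumerating all 360 distinct tours).
Excess = 114 − 108 = 6.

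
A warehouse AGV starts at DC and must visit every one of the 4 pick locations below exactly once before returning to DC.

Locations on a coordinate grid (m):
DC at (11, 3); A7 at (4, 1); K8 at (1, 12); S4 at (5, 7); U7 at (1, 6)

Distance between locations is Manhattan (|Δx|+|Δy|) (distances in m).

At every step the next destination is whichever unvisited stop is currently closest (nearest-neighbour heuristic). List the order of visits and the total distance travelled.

DC → [A7:9 / S4:10 / U7:13 / K8:19] → A7 (9)
A7 → [S4:7 / U7:8 / K8:14] → S4 (7)
S4 → [U7:5 / K8:9] → U7 (5)
U7 → [K8:6] → K8 (6)
Return K8→DC: 19.
Total = 9 + 7 + 5 + 6 + 19 = 46.

Nearest-neighbour total = 46 m; route DC → A7 → S4 → U7 → K8 → DC.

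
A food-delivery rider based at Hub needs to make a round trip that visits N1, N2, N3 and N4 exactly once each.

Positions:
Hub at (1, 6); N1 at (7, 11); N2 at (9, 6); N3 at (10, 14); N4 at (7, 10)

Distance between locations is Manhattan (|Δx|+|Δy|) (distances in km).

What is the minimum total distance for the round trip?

With 4 stops there are 4!/2 = 12 distinct round trips (a route and its reverse cost the same).
Hub-N1-N2-N3-N4-Hub: 11+7+9+7+10 = 44
Hub-N1-N2-N4-N3-Hub: 11+7+6+7+17 = 48
Hub-N1-N3-N2-N4-Hub: 11+6+9+6+10 = 42
Hub-N1-N3-N4-N2-Hub: 11+6+7+6+8 = 38
Hub-N1-N4-N2-N3-Hub: 11+1+6+9+17 = 44
Hub-N1-N4-N3-N2-Hub: 11+1+7+9+8 = 36
Hub-N2-N1-N3-N4-Hub: 8+7+6+7+10 = 38
Hub-N2-N1-N4-N3-Hub: 8+7+1+7+17 = 40
Hub-N2-N3-N1-N4-Hub: 8+9+6+1+10 = 34
Hub-N2-N4-N1-N3-Hub: 8+6+1+6+17 = 38
Hub-N3-N1-N2-N4-Hub: 17+6+7+6+10 = 46
Hub-N3-N2-N1-N4-Hub: 17+9+7+1+10 = 44
The minimum is 34.
One optimal route: Hub → N2 → N3 → N1 → N4 → Hub (or its reverse).

Shortest round trip = 34 km.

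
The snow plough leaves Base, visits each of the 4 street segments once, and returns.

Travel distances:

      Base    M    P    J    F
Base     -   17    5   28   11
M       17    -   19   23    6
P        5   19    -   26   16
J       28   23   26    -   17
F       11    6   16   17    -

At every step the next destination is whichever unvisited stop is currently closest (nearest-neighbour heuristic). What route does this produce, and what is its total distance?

At Base the remaining stops are P 5, F 11, M 17, J 28; go to P.
At P the remaining stops are F 16, M 19, J 26; go to F.
At F the remaining stops are M 6, J 17; go to M.
At M the remaining stops are J 23; go to J.
Return J→Base: 28.
Total = 5 + 16 + 6 + 23 + 28 = 78.

Total distance 78 via the nearest-neighbour route Base → P → F → M → J → Base.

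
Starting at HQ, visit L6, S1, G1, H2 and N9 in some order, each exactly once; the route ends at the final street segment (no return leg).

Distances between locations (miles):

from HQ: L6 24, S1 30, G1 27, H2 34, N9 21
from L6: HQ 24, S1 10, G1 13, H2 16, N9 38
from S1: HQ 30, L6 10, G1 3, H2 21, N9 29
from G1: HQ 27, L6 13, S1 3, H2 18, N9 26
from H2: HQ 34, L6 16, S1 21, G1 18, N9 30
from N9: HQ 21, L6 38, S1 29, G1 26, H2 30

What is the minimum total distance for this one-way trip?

There are 5! = 120 possible orderings.
HQ → L6 → S1 → G1 → H2 → N9: 24+10+3+18+30 = 85
HQ → L6 → S1 → G1 → N9 → H2: 24+10+3+26+30 = 93
HQ → L6 → S1 → H2 → G1 → N9: 24+10+21+18+26 = 99
HQ → L6 → S1 → H2 → N9 → G1: 24+10+21+30+26 = 111
HQ → L6 → S1 → N9 → G1 → H2: 24+10+29+26+18 = 107
HQ → L6 → S1 → N9 → H2 → G1: 24+10+29+30+18 = 111
HQ → L6 → G1 → S1 → H2 → N9: 24+13+3+21+30 = 91
HQ → L6 → G1 → S1 → N9 → H2: 24+13+3+29+30 = 99
HQ → L6 → G1 → H2 → S1 → N9: 24+13+18+21+29 = 105
HQ → L6 → G1 → H2 → N9 → S1: 24+13+18+30+29 = 114
HQ → L6 → G1 → N9 → S1 → H2: 24+13+26+29+21 = 113
HQ → L6 → G1 → N9 → H2 → S1: 24+13+26+30+21 = 114
HQ → L6 → H2 → S1 → G1 → N9: 24+16+21+3+26 = 90
HQ → L6 → H2 → S1 → N9 → G1: 24+16+21+29+26 = 116
… (106 more)
HQ → N9 → G1 → S1 → L6 → H2: 21+26+3+10+16 = 76  ← best
The minimum is 76.
One shortest path: HQ → N9 → G1 → S1 → L6 → H2.

Minimum one-way distance = 76 miles.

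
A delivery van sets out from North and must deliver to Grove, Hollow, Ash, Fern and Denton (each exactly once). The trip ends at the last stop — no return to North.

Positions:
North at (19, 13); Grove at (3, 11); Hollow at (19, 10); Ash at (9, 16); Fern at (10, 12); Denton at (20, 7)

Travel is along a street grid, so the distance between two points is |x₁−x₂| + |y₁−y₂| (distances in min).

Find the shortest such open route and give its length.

There are 5! = 120 possible orderings.
North - Grove - Hollow - Ash - Fern - Denton: 18+17+16+5+15 = 71
North - Grove - Hollow - Ash - Denton - Fern: 18+17+16+20+15 = 86
North - Grove - Hollow - Fern - Ash - Denton: 18+17+11+5+20 = 71
North - Grove - Hollow - Fern - Denton - Ash: 18+17+11+15+20 = 81
North - Grove - Hollow - Denton - Ash - Fern: 18+17+4+20+5 = 64
North - Grove - Hollow - Denton - Fern - Ash: 18+17+4+15+5 = 59
North - Grove - Ash - Hollow - Fern - Denton: 18+11+16+11+15 = 71
North - Grove - Ash - Hollow - Denton - Fern: 18+11+16+4+15 = 64
North - Grove - Ash - Fern - Hollow - Denton: 18+11+5+11+4 = 49
North - Grove - Ash - Fern - Denton - Hollow: 18+11+5+15+4 = 53
North - Grove - Ash - Denton - Hollow - Fern: 18+11+20+4+11 = 64
North - Grove - Ash - Denton - Fern - Hollow: 18+11+20+15+11 = 75
North - Grove - Fern - Hollow - Ash - Denton: 18+8+11+16+20 = 73
North - Grove - Fern - Hollow - Denton - Ash: 18+8+11+4+20 = 61
… (106 more)
North - Hollow - Denton - Fern - Ash - Grove: 3+4+15+5+11 = 38  ← best
The minimum is 38.
One shortest path: North → Hollow → Denton → Fern → Ash → Grove.

38 min — the minimum one-way total.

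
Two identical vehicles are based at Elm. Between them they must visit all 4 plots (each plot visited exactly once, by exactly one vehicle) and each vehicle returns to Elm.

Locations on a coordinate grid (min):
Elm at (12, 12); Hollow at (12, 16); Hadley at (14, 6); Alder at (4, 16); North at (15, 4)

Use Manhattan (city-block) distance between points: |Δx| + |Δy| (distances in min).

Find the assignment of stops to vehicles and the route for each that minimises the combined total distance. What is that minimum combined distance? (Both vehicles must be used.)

There are 2^3 − 1 = 7 ways to divide the 4 stops into two non-empty groups. For each, the best each vehicle can do is its own shortest tour through its group:
  {Hollow} + {Hadley, Alder, North}: 8 + 46 = 54
  {Hadley} + {Hollow, Alder, North}: 16 + 46 = 62
  {Hollow, Hadley} + {Alder, North}: 24 + 46 = 70
  {Alder} + {Hollow, Hadley, North}: 24 + 30 = 54
  {Hollow, Alder} + {Hadley, North}: 24 + 22 = 46
  {Hadley, Alder} + {Hollow, North}: 40 + 30 = 70
  … (7 splits in total)
Best: vehicle 1 Elm → Hollow → Alder → Elm = 24; vehicle 2 Elm → Hadley → North → Elm = 22; combined 46.

46 min — the smallest possible combined total.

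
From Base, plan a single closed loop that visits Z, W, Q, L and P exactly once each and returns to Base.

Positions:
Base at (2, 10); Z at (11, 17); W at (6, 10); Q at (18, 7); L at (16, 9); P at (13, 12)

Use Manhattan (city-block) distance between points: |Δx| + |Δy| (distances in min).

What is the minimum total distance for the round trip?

52 min — the shortest possible round trip.

With 5 stops there are 5!/2 = 60 distinct round trips (a route and its reverse cost the same).
Base → Z → W → Q → L → P → Base: 16+12+15+4+6+13 = 66
Base → Z → W → Q → P → L → Base: 16+12+15+10+6+15 = 74
Base → Z → W → L → Q → P → Base: 16+12+11+4+10+13 = 66
Base → Z → W → L → P → Q → Base: 16+12+11+6+10+19 = 74
Base → Z → W → P → Q → L → Base: 16+12+9+10+4+15 = 66
Base → Z → W → P → L → Q → Base: 16+12+9+6+4+19 = 66
Base → Z → Q → W → L → P → Base: 16+17+15+11+6+13 = 78
Base → Z → Q → W → P → L → Base: 16+17+15+9+6+15 = 78
Base → Z → Q → L → W → P → Base: 16+17+4+11+9+13 = 70
Base → Z → Q → L → P → W → Base: 16+17+4+6+9+4 = 56
Base → Z → Q → P → W → L → Base: 16+17+10+9+11+15 = 78
Base → Z → Q → P → L → W → Base: 16+17+10+6+11+4 = 64
Base → Z → L → W → Q → P → Base: 16+13+11+15+10+13 = 78
Base → Z → L → W → P → Q → Base: 16+13+11+9+10+19 = 78
… (46 more)
Base → Z → P → Q → L → W → Base: 16+7+10+4+11+4 = 52  ← best
The minimum is 52.
One optimal route: Base → Z → P → Q → L → W → Base (or its reverse).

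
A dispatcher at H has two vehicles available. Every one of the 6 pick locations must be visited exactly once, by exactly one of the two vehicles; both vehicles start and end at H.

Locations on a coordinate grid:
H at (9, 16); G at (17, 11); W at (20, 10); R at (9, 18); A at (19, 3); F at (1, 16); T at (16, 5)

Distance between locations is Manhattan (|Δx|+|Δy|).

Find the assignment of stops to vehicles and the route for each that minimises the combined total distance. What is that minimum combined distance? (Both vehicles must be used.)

There are 2^5 − 1 = 31 ways to divide the 6 stops into two non-empty groups. For each, the best each vehicle can do is its own shortest tour through its group:
  {G} + {W, R, A, F, T}: 26 + 68 = 94
  {W} + {G, R, A, F, T}: 34 + 66 = 100
  {G, W} + {R, A, F, T}: 34 + 66 = 100
  {R} + {G, W, A, F, T}: 4 + 64 = 68
  {G, R} + {W, A, F, T}: 30 + 64 = 94
  {W, R} + {G, A, F, T}: 38 + 62 = 100
  … (31 splits in total)
Best: vehicle 1 H → R → H = 4; vehicle 2 H → G → W → A → T → F → H = 64; combined 68.

68 — the smallest possible combined total.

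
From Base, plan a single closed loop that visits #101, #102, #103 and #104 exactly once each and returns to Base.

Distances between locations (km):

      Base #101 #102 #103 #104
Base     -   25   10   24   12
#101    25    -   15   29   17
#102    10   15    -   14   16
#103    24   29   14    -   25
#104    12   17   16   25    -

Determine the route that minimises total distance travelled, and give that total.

Shortest round trip = 82 km.

With 4 stops there are 4!/2 = 12 distinct round trips (a route and its reverse cost the same).
Base - #101 - #102 - #103 - #104 - Base: 25+15+14+25+12 = 91
Base - #101 - #102 - #104 - #103 - Base: 25+15+16+25+24 = 105
Base - #101 - #103 - #102 - #104 - Base: 25+29+14+16+12 = 96
Base - #101 - #103 - #104 - #102 - Base: 25+29+25+16+10 = 105
Base - #101 - #104 - #102 - #103 - Base: 25+17+16+14+24 = 96
Base - #101 - #104 - #103 - #102 - Base: 25+17+25+14+10 = 91
Base - #102 - #101 - #103 - #104 - Base: 10+15+29+25+12 = 91
Base - #102 - #101 - #104 - #103 - Base: 10+15+17+25+24 = 91
Base - #102 - #103 - #101 - #104 - Base: 10+14+29+17+12 = 82
Base - #102 - #104 - #101 - #103 - Base: 10+16+17+29+24 = 96
Base - #103 - #101 - #102 - #104 - Base: 24+29+15+16+12 = 96
Base - #103 - #102 - #101 - #104 - Base: 24+14+15+17+12 = 82
The minimum is 82.
One optimal route: Base → #102 → #103 → #101 → #104 → Base (or its reverse).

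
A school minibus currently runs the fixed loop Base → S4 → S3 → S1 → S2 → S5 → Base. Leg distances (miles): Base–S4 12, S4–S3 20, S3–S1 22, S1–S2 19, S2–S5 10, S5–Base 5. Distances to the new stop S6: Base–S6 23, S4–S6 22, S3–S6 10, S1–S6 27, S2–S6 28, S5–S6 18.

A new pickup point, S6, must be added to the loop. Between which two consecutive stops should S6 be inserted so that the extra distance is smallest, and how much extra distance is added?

Insertion cost between consecutive stops i–j is d(i,S6) + d(S6,j) − d(i,j):
  between Base and S4: 23 + 22 − 12 = 33
  between S4 and S3: 22 + 10 − 20 = 12
  between S3 and S1: 10 + 27 − 22 = 15
  between S1 and S2: 27 + 28 − 19 = 36
  between S2 and S5: 28 + 18 − 10 = 36
  between S5 and Base: 18 + 23 − 5 = 36
Cheapest insertion is between S4 and S3, adding 12.
New total = 88 + 12 = 100.

+12 miles — insert S6 between S4 and S3.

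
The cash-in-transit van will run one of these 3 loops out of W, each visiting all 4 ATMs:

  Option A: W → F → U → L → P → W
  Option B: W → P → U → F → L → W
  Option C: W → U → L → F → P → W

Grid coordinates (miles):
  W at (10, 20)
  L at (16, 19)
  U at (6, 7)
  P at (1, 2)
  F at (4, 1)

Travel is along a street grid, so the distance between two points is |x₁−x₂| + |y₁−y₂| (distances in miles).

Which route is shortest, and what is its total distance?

Option A: 25 + 8 + 22 + 32 + 27 = 114
Option B: 27 + 10 + 8 + 30 + 7 = 82
Option C: 17 + 22 + 30 + 4 + 27 = 100

Shortest is Option B, total 82 miles.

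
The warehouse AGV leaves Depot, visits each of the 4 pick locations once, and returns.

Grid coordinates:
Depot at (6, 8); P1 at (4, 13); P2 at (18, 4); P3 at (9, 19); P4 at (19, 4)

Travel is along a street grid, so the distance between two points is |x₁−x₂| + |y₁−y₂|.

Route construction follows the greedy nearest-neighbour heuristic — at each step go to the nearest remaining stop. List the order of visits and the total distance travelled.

From Depot: distances to unvisited — P1=7, P3=14, P2=16, P4=17. Nearest is P1 (7).
From P1: distances to unvisited — P3=11, P2=23, P4=24. Nearest is P3 (11).
From P3: distances to unvisited — P2=24, P4=25. Nearest is P2 (24).
From P2: distances to unvisited — P4=1. Nearest is P4 (1).
Return P4→Depot: 17.
Total = 7 + 11 + 24 + 1 + 17 = 60.

Total distance 60 via the nearest-neighbour route Depot → P1 → P3 → P2 → P4 → Depot.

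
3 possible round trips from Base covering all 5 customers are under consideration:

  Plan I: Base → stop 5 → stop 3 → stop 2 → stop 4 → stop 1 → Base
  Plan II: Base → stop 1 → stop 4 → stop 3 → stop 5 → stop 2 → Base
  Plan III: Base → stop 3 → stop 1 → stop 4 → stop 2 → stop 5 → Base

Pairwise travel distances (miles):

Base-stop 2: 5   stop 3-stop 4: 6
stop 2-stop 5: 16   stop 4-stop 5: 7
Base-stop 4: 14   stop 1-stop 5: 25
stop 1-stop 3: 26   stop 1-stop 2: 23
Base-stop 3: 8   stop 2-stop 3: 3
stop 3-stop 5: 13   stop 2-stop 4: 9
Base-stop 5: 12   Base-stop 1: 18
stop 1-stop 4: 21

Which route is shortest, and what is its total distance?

Shortest is Plan I, total 76 miles.

Plan I: 12 + 13 + 3 + 9 + 21 + 18 = 76
Plan II: 18 + 21 + 6 + 13 + 16 + 5 = 79
Plan III: 8 + 26 + 21 + 9 + 16 + 12 = 92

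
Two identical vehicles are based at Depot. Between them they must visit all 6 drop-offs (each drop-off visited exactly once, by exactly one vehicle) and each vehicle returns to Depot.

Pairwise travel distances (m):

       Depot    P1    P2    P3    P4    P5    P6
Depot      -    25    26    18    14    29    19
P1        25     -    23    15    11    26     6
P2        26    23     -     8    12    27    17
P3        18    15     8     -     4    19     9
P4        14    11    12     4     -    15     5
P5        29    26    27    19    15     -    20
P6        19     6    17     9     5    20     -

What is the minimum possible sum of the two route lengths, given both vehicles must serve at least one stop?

Try each way of splitting the stops between the two vehicles (each non-empty) and, for each split, find the best tour for each vehicle:
  {P1} + {P2, P3, P4, P5, P6}: 50 + 92 = 142
  {P2} + {P1, P3, P4, P5, P6}: 52 + 88 = 140
  {P1, P2} + {P3, P4, P5, P6}: 74 + 76 = 150
  {P3} + {P1, P2, P4, P5, P6}: 36 + 104 = 140
  {P1, P3} + {P2, P4, P5, P6}: 58 + 92 = 150
  {P2, P3} + {P1, P4, P5, P6}: 52 + 80 = 132
  … (31 splits in total)
Best: vehicle 1 Depot → P2 → P3 → Depot = 52; vehicle 2 Depot → P1 → P6 → P4 → P5 → Depot = 80; combined 132.

132 m — the smallest possible combined total.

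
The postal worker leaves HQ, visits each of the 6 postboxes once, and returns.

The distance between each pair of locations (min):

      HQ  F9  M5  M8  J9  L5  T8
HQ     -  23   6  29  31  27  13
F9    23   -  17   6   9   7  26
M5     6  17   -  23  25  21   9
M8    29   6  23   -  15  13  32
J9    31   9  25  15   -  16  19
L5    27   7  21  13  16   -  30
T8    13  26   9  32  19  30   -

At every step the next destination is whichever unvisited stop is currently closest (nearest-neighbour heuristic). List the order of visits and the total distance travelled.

89 min along HQ → M5 → T8 → J9 → F9 → M8 → L5 → HQ.

From HQ: distances to unvisited — M5=6, T8=13, F9=23, L5=27, M8=29, J9=31. Nearest is M5 (6).
From M5: distances to unvisited — T8=9, F9=17, L5=21, M8=23, J9=25. Nearest is T8 (9).
From T8: distances to unvisited — J9=19, F9=26, L5=30, M8=32. Nearest is J9 (19).
From J9: distances to unvisited — F9=9, M8=15, L5=16. Nearest is F9 (9).
From F9: distances to unvisited — M8=6, L5=7. Nearest is M8 (6).
From M8: distances to unvisited — L5=13. Nearest is L5 (13).
Return L5→HQ: 27.
Total = 6 + 9 + 19 + 9 + 6 + 13 + 27 = 89.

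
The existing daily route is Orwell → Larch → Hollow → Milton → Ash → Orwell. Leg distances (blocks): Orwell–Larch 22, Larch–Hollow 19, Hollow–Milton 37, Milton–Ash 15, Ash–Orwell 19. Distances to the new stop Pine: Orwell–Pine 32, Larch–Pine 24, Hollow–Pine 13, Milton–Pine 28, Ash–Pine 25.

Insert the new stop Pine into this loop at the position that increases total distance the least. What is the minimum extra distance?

Insertion cost between consecutive stops i–j is d(i,Pine) + d(Pine,j) − d(i,j):
  between Orwell and Larch: 32 + 24 − 22 = 34
  between Larch and Hollow: 24 + 13 − 19 = 18
  between Hollow and Milton: 13 + 28 − 37 = 4
  between Milton and Ash: 28 + 25 − 15 = 38
  between Ash and Orwell: 25 + 32 − 19 = 38
Cheapest insertion is between Hollow and Milton, adding 4.
New total = 112 + 4 = 116.

Adding 4 blocks by placing Pine on the Hollow–Milton leg.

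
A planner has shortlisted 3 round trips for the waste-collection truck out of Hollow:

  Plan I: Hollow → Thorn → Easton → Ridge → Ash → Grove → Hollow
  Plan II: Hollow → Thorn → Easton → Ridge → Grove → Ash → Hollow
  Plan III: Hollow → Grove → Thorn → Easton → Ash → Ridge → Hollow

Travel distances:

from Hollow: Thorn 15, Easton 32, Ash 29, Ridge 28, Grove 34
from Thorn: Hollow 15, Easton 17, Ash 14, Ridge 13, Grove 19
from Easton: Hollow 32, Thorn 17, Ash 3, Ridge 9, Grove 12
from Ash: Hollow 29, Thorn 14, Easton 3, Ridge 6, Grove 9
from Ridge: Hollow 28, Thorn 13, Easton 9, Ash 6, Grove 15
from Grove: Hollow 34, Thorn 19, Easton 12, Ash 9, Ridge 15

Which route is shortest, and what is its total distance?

Plan I: 15 + 17 + 9 + 6 + 9 + 34 = 90
Plan II: 15 + 17 + 9 + 15 + 9 + 29 = 94
Plan III: 34 + 19 + 17 + 3 + 6 + 28 = 107

Shortest is Plan I, total 90.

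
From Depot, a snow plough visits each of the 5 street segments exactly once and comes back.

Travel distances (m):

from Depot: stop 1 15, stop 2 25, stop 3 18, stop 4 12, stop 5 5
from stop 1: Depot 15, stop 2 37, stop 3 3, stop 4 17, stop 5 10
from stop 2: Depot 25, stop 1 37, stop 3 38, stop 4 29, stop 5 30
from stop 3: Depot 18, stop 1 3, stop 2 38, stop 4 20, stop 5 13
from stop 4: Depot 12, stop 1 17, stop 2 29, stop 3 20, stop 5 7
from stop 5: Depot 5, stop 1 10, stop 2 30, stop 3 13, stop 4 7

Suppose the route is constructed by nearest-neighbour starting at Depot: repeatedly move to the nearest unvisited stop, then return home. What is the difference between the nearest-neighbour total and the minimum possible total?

The nearest-neighbour route is 3 m longer than optimal.

Depot: stop 5=5, stop 4=12, stop 1=15, stop 3=18, stop 2=25 ⇒ stop 5
stop 5: stop 4=7, stop 1=10, stop 3=13, stop 2=30 ⇒ stop 4
stop 4: stop 1=17, stop 3=20, stop 2=29 ⇒ stop 1
stop 1: stop 3=3, stop 2=37 ⇒ stop 3
stop 3: stop 2=38 ⇒ stop 2
NN route Depot → stop 5 → stop 4 → stop 1 → stop 3 → stop 2 → Depot costs 95.
Optimal: Depot → stop 1 → stop 3 → stop 5 → stop 4 → stop 2 → Depot costs 92 (by enumerating all 60 distinct tours).
Excess = 95 − 92 = 3.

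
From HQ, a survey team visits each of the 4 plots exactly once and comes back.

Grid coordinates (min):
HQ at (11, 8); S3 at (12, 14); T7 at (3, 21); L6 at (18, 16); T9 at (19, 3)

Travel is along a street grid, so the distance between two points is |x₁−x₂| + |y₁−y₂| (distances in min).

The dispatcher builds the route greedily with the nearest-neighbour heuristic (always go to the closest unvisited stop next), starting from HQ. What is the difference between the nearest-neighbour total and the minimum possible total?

14 min longer than the optimal tour.

HQ: S3=7, T9=13, L6=15, T7=21 ⇒ S3
S3: L6=8, T7=16, T9=18 ⇒ L6
L6: T9=14, T7=20 ⇒ T9
T9: T7=34 ⇒ T7
NN route HQ → S3 → L6 → T9 → T7 → HQ costs 84.
Optimal: HQ → S3 → T7 → L6 → T9 → HQ costs 70 (by enumerating all 12 distinct tours).
Excess = 84 − 70 = 14.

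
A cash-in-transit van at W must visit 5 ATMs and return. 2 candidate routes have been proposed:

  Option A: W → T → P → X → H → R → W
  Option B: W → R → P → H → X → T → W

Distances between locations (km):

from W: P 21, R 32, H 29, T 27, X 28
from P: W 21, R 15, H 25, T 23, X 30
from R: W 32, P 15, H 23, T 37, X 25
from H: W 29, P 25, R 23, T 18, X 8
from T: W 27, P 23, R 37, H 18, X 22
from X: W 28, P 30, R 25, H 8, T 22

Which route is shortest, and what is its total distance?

Shortest is Option B, total 129 km.

Option A: 27 + 23 + 30 + 8 + 23 + 32 = 143
Option B: 32 + 15 + 25 + 8 + 22 + 27 = 129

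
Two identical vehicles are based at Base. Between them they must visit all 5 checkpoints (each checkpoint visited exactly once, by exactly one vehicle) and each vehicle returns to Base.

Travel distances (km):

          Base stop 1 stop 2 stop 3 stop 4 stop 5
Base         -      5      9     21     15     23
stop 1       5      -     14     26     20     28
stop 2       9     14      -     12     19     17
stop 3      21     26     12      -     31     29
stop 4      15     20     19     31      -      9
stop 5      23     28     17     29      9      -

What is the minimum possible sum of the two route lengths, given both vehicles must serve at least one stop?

84 km — the smallest possible combined total.

Check every non-empty split of the stops between the two vehicles; for each half take its own optimal tour:
  {stop 1} + {stop 2, stop 3, stop 4, stop 5}: 10 + 74 = 84
  {stop 2} + {stop 1, stop 3, stop 4, stop 5}: 18 + 84 = 102
  {stop 1, stop 2} + {stop 3, stop 4, stop 5}: 28 + 74 = 102
  {stop 3} + {stop 1, stop 2, stop 4, stop 5}: 42 + 60 = 102
  {stop 1, stop 3} + {stop 2, stop 4, stop 5}: 52 + 50 = 102
  {stop 2, stop 3} + {stop 1, stop 4, stop 5}: 42 + 57 = 99
  … (15 splits in total)
Best: vehicle 1 Base → stop 1 → Base = 10; vehicle 2 Base → stop 2 → stop 3 → stop 5 → stop 4 → Base = 74; combined 84.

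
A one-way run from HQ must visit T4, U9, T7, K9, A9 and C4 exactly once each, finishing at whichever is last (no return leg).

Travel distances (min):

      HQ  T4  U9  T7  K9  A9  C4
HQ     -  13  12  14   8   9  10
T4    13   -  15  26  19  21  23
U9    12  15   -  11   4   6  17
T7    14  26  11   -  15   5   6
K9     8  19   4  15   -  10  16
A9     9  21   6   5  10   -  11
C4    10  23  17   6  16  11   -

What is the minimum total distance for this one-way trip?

Shortest open route: 50 min.

There are 6! = 720 possible orderings.
HQ→T4→U9→T7→K9→A9→C4: 13+15+11+15+10+11 = 75
HQ→T4→U9→T7→K9→C4→A9: 13+15+11+15+16+11 = 81
HQ→T4→U9→T7→A9→K9→C4: 13+15+11+5+10+16 = 70
HQ→T4→U9→T7→A9→C4→K9: 13+15+11+5+11+16 = 71
HQ→T4→U9→T7→C4→K9→A9: 13+15+11+6+16+10 = 71
HQ→T4→U9→T7→C4→A9→K9: 13+15+11+6+11+10 = 66
HQ→T4→U9→K9→T7→A9→C4: 13+15+4+15+5+11 = 63
HQ→T4→U9→K9→T7→C4→A9: 13+15+4+15+6+11 = 64
… (712 more)
HQ→C4→T7→A9→U9→K9→T4: 10+6+5+6+4+19 = 50  ← best
The minimum is 50.
One shortest path: HQ → C4 → T7 → A9 → U9 → K9 → T4.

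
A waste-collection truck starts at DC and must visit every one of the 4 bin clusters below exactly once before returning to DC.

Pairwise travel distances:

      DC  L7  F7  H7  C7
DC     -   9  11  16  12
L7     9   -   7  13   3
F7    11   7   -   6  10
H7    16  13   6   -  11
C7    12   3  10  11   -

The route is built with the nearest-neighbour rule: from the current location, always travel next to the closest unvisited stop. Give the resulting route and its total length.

44 along DC → L7 → C7 → F7 → H7 → DC.

At DC the remaining stops are L7 9, F7 11, C7 12, H7 16; go to L7.
At L7 the remaining stops are C7 3, F7 7, H7 13; go to C7.
At C7 the remaining stops are F7 10, H7 11; go to F7.
At F7 the remaining stops are H7 6; go to H7.
Return H7→DC: 16.
Total = 9 + 3 + 10 + 6 + 16 = 44.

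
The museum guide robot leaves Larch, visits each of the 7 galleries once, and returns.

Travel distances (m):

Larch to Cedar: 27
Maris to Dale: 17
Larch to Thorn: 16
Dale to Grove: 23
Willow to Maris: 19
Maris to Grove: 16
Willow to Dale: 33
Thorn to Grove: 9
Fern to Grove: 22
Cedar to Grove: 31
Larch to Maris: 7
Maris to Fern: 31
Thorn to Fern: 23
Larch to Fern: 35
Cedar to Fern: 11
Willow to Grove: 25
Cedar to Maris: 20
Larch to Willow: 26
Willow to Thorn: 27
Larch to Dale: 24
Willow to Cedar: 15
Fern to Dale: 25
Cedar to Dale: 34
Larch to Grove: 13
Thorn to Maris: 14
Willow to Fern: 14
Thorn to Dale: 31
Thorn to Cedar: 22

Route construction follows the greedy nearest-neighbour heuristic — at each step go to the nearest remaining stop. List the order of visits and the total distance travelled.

At Larch the remaining stops are Maris 7, Grove 13, Thorn 16, Dale 24, Willow 26, Cedar 27, Fern 35; go to Maris.
At Maris the remaining stops are Thorn 14, Grove 16, Dale 17, Willow 19, Cedar 20, Fern 31; go to Thorn.
At Thorn the remaining stops are Grove 9, Cedar 22, Fern 23, Willow 27, Dale 31; go to Grove.
At Grove the remaining stops are Fern 22, Dale 23, Willow 25, Cedar 31; go to Fern.
At Fern the remaining stops are Cedar 11, Willow 14, Dale 25; go to Cedar.
At Cedar the remaining stops are Willow 15, Dale 34; go to Willow.
At Willow the remaining stops are Dale 33; go to Dale.
Return Dale→Larch: 24.
Total = 7 + 14 + 9 + 22 + 11 + 15 + 33 + 24 = 135.

Total distance 135 m via the nearest-neighbour route Larch → Maris → Thorn → Grove → Fern → Cedar → Willow → Dale → Larch.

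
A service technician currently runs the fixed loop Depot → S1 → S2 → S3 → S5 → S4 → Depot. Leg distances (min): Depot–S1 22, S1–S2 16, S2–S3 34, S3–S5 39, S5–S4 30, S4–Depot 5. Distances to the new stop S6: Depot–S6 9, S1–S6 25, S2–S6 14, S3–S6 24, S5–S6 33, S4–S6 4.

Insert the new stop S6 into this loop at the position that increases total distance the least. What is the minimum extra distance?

Insertion cost between consecutive stops i–j is d(i,S6) + d(S6,j) − d(i,j):
  between Depot and S1: 9 + 25 − 22 = 12
  between S1 and S2: 25 + 14 − 16 = 23
  between S2 and S3: 14 + 24 − 34 = 4
  between S3 and S5: 24 + 33 − 39 = 18
  between S5 and S4: 33 + 4 − 30 = 7
  between S4 and Depot: 4 + 9 − 5 = 8
Cheapest insertion is between S2 and S3, adding 4.
New total = 146 + 4 = 150.

Adding 4 min by placing S6 on the S2–S3 leg.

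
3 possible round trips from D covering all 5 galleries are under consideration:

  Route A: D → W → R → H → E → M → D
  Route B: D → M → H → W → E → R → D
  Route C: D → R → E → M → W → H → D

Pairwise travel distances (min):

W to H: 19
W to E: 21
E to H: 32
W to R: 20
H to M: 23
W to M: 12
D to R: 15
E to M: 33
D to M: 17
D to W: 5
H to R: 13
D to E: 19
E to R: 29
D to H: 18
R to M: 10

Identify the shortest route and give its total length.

Shortest is Route A, total 120 min.

Route A: 5 + 20 + 13 + 32 + 33 + 17 = 120
Route B: 17 + 23 + 19 + 21 + 29 + 15 = 124
Route C: 15 + 29 + 33 + 12 + 19 + 18 = 126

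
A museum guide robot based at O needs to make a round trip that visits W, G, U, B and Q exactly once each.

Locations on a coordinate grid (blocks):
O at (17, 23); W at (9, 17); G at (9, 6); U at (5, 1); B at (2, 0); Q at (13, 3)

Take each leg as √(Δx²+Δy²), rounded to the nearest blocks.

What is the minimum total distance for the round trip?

O - W - G - U - B - Q - O: 10+11+6+3+11+20 = 61
O - W - G - U - Q - B - O: 10+11+6+8+11+27 = 73
O - W - G - B - U - Q - O: 10+11+9+3+8+20 = 61
O - W - G - B - Q - U - O: 10+11+9+11+8+25 = 74
O - W - G - Q - U - B - O: 10+11+5+8+3+27 = 64
O - W - G - Q - B - U - O: 10+11+5+11+3+25 = 65
O - W - U - G - B - Q - O: 10+16+6+9+11+20 = 72
O - W - U - G - Q - B - O: 10+16+6+5+11+27 = 75
O - W - U - B - G - Q - O: 10+16+3+9+5+20 = 63
O - W - U - B - Q - G - O: 10+16+3+11+5+19 = 64
O - W - U - Q - G - B - O: 10+16+8+5+9+27 = 75
O - W - U - Q - B - G - O: 10+16+8+11+9+19 = 73
O - W - B - G - U - Q - O: 10+18+9+6+8+20 = 71
O - W - B - G - Q - U - O: 10+18+9+5+8+25 = 75
… (46 more)
The minimum is 61.
One optimal route: O → W → G → U → B → Q → O (or its reverse).

Shortest round trip = 61 blocks.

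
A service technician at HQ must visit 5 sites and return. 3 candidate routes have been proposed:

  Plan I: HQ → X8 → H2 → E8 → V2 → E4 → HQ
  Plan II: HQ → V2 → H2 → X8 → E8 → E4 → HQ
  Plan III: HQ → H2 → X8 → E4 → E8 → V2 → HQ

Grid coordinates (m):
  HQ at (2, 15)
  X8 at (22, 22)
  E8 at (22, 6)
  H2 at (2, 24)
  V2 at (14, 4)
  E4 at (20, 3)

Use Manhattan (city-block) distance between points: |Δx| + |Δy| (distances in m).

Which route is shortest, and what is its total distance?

Plan I: 27 + 22 + 38 + 10 + 7 + 30 = 134
Plan II: 23 + 32 + 22 + 16 + 5 + 30 = 128
Plan III: 9 + 22 + 21 + 5 + 10 + 23 = 90

90 m — Plan III is the shortest.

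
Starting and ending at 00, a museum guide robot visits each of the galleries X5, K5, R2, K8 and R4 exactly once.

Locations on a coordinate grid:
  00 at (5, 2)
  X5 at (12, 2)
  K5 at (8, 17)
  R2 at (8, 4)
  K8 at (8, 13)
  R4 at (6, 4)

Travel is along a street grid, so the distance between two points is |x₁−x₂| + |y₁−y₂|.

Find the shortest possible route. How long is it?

With 5 stops there are 5!/2 = 60 distinct round trips (a route and its reverse cost the same).
00-X5-K5-R2-K8-R4-00: 7+19+13+9+11+3 = 62
00-X5-K5-R2-R4-K8-00: 7+19+13+2+11+14 = 66
00-X5-K5-K8-R2-R4-00: 7+19+4+9+2+3 = 44
00-X5-K5-K8-R4-R2-00: 7+19+4+11+2+5 = 48
00-X5-K5-R4-R2-K8-00: 7+19+15+2+9+14 = 66
00-X5-K5-R4-K8-R2-00: 7+19+15+11+9+5 = 66
00-X5-R2-K5-K8-R4-00: 7+6+13+4+11+3 = 44
00-X5-R2-K5-R4-K8-00: 7+6+13+15+11+14 = 66
00-X5-R2-K8-K5-R4-00: 7+6+9+4+15+3 = 44
00-X5-R2-K8-R4-K5-00: 7+6+9+11+15+18 = 66
00-X5-R2-R4-K5-K8-00: 7+6+2+15+4+14 = 48
00-X5-R2-R4-K8-K5-00: 7+6+2+11+4+18 = 48
00-X5-K8-K5-R2-R4-00: 7+15+4+13+2+3 = 44
00-X5-K8-K5-R4-R2-00: 7+15+4+15+2+5 = 48
… (46 more)
The minimum is 44.
One optimal route: 00 → X5 → K5 → K8 → R2 → R4 → 00 (or its reverse).

Shortest round trip = 44.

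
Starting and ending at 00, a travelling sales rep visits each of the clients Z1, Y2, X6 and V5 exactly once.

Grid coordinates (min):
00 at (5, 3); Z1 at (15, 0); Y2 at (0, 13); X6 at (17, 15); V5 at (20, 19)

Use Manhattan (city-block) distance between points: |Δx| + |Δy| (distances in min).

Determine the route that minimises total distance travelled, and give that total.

78 min — the shortest possible round trip.

There are 12 distinct closed tours to check (reversals are equivalent).
00 - Z1 - Y2 - X6 - V5 - 00: 13+28+19+7+31 = 98
00 - Z1 - Y2 - V5 - X6 - 00: 13+28+26+7+24 = 98
00 - Z1 - X6 - Y2 - V5 - 00: 13+17+19+26+31 = 106
00 - Z1 - X6 - V5 - Y2 - 00: 13+17+7+26+15 = 78
00 - Z1 - V5 - Y2 - X6 - 00: 13+24+26+19+24 = 106
00 - Z1 - V5 - X6 - Y2 - 00: 13+24+7+19+15 = 78
00 - Y2 - Z1 - X6 - V5 - 00: 15+28+17+7+31 = 98
00 - Y2 - Z1 - V5 - X6 - 00: 15+28+24+7+24 = 98
00 - Y2 - X6 - Z1 - V5 - 00: 15+19+17+24+31 = 106
00 - Y2 - V5 - Z1 - X6 - 00: 15+26+24+17+24 = 106
00 - X6 - Z1 - Y2 - V5 - 00: 24+17+28+26+31 = 126
00 - X6 - Y2 - Z1 - V5 - 00: 24+19+28+24+31 = 126
The minimum is 78.
One optimal route: 00 → Z1 → X6 → V5 → Y2 → 00 (or its reverse).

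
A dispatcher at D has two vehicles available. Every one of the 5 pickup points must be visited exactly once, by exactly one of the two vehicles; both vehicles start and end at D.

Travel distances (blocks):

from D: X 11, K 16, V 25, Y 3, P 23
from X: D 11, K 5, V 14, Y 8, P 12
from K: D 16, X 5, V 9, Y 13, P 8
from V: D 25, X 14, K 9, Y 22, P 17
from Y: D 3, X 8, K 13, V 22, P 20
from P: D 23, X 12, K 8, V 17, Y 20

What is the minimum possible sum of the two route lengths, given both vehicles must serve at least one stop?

71 blocks — the smallest possible combined total.

Try each way of splitting the stops between the two vehicles (each non-empty) and, for each split, find the best tour for each vehicle:
  {X} + {K, V, Y, P}: 22 + 65 = 87
  {K} + {X, V, Y, P}: 32 + 65 = 97
  {X, K} + {V, Y, P}: 32 + 65 = 97
  {V} + {X, K, Y, P}: 50 + 47 = 97
  {X, V} + {K, Y, P}: 50 + 47 = 97
  {K, V} + {X, Y, P}: 50 + 46 = 96
  … (15 splits in total)
  {Y} + {X, K, V, P}: 6 + 65 = 71  ← best
Best: vehicle 1 D → Y → D = 6; vehicle 2 D → X → K → V → P → D = 65; combined 71.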